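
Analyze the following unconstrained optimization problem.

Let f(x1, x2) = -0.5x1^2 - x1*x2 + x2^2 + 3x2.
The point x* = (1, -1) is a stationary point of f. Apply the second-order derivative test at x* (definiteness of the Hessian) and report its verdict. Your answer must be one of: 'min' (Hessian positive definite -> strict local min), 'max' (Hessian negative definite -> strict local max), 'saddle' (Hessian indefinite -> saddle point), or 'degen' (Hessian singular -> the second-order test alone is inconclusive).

Compute the Hessian H = grad^2 f:
  H = [[-1, -1], [-1, 2]]
Verify stationarity: grad f(x*) = H x* + g = (0, 0).
Eigenvalues of H: -1.3028, 2.3028.
Eigenvalues have mixed signs, so H is indefinite -> x* is a saddle point.

saddle


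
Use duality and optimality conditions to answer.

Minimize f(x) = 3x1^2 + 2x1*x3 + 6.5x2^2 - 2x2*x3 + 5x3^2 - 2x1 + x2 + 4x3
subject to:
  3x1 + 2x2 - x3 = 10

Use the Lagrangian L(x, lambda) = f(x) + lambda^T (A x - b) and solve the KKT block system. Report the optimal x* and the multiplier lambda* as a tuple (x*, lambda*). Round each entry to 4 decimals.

Form the Lagrangian:
  L(x, lambda) = (1/2) x^T Q x + c^T x + lambda^T (A x - b)
Stationarity (grad_x L = 0): Q x + c + A^T lambda = 0.
Primal feasibility: A x = b.

This gives the KKT block system:
  [ Q   A^T ] [ x     ]   [-c ]
  [ A    0  ] [ lambda ] = [ b ]

Solving the linear system:
  x*      = (2.6952, 0.3262, -1.262)
  lambda* = (-3.8824)
  f(x*)   = 14.3556

x* = (2.6952, 0.3262, -1.262), lambda* = (-3.8824)


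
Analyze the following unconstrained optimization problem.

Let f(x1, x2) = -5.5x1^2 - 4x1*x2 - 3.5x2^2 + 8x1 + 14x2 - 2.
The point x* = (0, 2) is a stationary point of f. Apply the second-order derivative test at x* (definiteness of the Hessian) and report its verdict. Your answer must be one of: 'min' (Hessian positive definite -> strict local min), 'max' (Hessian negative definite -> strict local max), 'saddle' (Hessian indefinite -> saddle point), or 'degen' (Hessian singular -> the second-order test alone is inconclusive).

Compute the Hessian H = grad^2 f:
  H = [[-11, -4], [-4, -7]]
Verify stationarity: grad f(x*) = H x* + g = (0, 0).
Eigenvalues of H: -13.4721, -4.5279.
Both eigenvalues < 0, so H is negative definite -> x* is a strict local max.

max


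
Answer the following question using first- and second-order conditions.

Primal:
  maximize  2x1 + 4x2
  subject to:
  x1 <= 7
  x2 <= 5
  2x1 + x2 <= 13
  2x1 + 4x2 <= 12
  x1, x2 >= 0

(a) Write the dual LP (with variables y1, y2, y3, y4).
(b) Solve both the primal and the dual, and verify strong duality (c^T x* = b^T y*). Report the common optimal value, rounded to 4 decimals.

The standard primal-dual pair for 'max c^T x s.t. A x <= b, x >= 0' is:
  Dual:  min b^T y  s.t.  A^T y >= c,  y >= 0.

So the dual LP is:
  minimize  7y1 + 5y2 + 13y3 + 12y4
  subject to:
    y1 + 2y3 + 2y4 >= 2
    y2 + y3 + 4y4 >= 4
    y1, y2, y3, y4 >= 0

Solving the primal: x* = (6, 0).
  primal value c^T x* = 12.
Solving the dual: y* = (0, 0, 0, 1).
  dual value b^T y* = 12.
Strong duality: c^T x* = b^T y*. Confirmed.

12


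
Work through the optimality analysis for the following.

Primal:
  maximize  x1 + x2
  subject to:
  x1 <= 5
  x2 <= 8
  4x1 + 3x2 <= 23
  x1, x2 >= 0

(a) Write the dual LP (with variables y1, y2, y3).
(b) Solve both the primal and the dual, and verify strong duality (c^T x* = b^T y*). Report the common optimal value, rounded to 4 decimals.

The standard primal-dual pair for 'max c^T x s.t. A x <= b, x >= 0' is:
  Dual:  min b^T y  s.t.  A^T y >= c,  y >= 0.

So the dual LP is:
  minimize  5y1 + 8y2 + 23y3
  subject to:
    y1 + 4y3 >= 1
    y2 + 3y3 >= 1
    y1, y2, y3 >= 0

Solving the primal: x* = (0, 7.6667).
  primal value c^T x* = 7.6667.
Solving the dual: y* = (0, 0, 0.3333).
  dual value b^T y* = 7.6667.
Strong duality: c^T x* = b^T y*. Confirmed.

7.6667


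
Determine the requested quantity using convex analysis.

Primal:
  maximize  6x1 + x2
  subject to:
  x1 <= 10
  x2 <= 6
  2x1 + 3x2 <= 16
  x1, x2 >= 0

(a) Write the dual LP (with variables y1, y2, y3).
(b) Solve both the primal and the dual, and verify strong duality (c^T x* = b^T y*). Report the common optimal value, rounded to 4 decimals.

The standard primal-dual pair for 'max c^T x s.t. A x <= b, x >= 0' is:
  Dual:  min b^T y  s.t.  A^T y >= c,  y >= 0.

So the dual LP is:
  minimize  10y1 + 6y2 + 16y3
  subject to:
    y1 + 2y3 >= 6
    y2 + 3y3 >= 1
    y1, y2, y3 >= 0

Solving the primal: x* = (8, 0).
  primal value c^T x* = 48.
Solving the dual: y* = (0, 0, 3).
  dual value b^T y* = 48.
Strong duality: c^T x* = b^T y*. Confirmed.

48


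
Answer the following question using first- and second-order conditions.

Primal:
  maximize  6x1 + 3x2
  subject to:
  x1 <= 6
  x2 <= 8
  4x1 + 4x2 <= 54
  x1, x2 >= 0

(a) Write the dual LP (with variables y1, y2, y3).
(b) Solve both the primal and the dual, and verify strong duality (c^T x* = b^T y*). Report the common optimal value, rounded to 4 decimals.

The standard primal-dual pair for 'max c^T x s.t. A x <= b, x >= 0' is:
  Dual:  min b^T y  s.t.  A^T y >= c,  y >= 0.

So the dual LP is:
  minimize  6y1 + 8y2 + 54y3
  subject to:
    y1 + 4y3 >= 6
    y2 + 4y3 >= 3
    y1, y2, y3 >= 0

Solving the primal: x* = (6, 7.5).
  primal value c^T x* = 58.5.
Solving the dual: y* = (3, 0, 0.75).
  dual value b^T y* = 58.5.
Strong duality: c^T x* = b^T y*. Confirmed.

58.5


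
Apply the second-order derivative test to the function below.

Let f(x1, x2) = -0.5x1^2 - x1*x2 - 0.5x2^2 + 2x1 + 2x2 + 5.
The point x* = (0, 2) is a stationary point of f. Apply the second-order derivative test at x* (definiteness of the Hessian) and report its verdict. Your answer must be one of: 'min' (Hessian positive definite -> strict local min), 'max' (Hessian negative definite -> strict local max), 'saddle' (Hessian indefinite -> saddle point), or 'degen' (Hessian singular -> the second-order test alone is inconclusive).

Compute the Hessian H = grad^2 f:
  H = [[-1, -1], [-1, -1]]
Verify stationarity: grad f(x*) = H x* + g = (0, 0).
Eigenvalues of H: -2, 0.
H has a zero eigenvalue (singular; negative semidefinite but not definite), so H is neither positive definite, negative definite, nor indefinite. The second-order test alone is inconclusive -> degen.
(Indeed, f is constant along the null direction of H through x*, so x* is not a strict local extremum.)

degen


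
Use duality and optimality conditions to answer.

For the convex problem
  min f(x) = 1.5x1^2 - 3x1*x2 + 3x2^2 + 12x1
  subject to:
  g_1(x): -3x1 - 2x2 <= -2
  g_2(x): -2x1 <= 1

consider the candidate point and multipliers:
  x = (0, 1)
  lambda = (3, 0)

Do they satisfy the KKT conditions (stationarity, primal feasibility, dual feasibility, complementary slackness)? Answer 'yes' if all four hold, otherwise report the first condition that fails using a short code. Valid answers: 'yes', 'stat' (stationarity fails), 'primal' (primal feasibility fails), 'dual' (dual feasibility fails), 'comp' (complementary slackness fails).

Gradient of f: grad f(x) = Q x + c = (9, 6)
Constraint values g_i(x) = a_i^T x - b_i:
  g_1((0, 1)) = 0
  g_2((0, 1)) = -1
Stationarity residual: grad f(x) + sum_i lambda_i a_i = (0, 0)
  -> stationarity OK
Primal feasibility (all g_i <= 0): OK
Dual feasibility (all lambda_i >= 0): OK
Complementary slackness (lambda_i * g_i(x) = 0 for all i): OK

Verdict: yes, KKT holds.

yes


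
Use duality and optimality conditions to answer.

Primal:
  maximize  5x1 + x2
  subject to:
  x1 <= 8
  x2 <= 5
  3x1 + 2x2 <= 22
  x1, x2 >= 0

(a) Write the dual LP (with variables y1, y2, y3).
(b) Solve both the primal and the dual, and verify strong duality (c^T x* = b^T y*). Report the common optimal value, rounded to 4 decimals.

The standard primal-dual pair for 'max c^T x s.t. A x <= b, x >= 0' is:
  Dual:  min b^T y  s.t.  A^T y >= c,  y >= 0.

So the dual LP is:
  minimize  8y1 + 5y2 + 22y3
  subject to:
    y1 + 3y3 >= 5
    y2 + 2y3 >= 1
    y1, y2, y3 >= 0

Solving the primal: x* = (7.3333, 0).
  primal value c^T x* = 36.6667.
Solving the dual: y* = (0, 0, 1.6667).
  dual value b^T y* = 36.6667.
Strong duality: c^T x* = b^T y*. Confirmed.

36.6667


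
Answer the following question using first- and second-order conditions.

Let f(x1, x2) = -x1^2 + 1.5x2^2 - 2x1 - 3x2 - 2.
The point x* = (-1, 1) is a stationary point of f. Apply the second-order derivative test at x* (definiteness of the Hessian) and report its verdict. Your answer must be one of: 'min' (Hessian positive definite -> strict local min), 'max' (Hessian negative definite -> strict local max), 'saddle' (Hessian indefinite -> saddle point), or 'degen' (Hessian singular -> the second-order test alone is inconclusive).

Compute the Hessian H = grad^2 f:
  H = [[-2, 0], [0, 3]]
Verify stationarity: grad f(x*) = H x* + g = (0, 0).
Eigenvalues of H: -2, 3.
Eigenvalues have mixed signs, so H is indefinite -> x* is a saddle point.

saddle


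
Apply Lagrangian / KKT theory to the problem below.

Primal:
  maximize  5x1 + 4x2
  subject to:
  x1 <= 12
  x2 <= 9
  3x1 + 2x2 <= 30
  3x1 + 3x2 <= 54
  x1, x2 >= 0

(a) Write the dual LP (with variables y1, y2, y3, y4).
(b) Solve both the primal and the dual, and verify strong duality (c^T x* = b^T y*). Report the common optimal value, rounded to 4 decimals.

The standard primal-dual pair for 'max c^T x s.t. A x <= b, x >= 0' is:
  Dual:  min b^T y  s.t.  A^T y >= c,  y >= 0.

So the dual LP is:
  minimize  12y1 + 9y2 + 30y3 + 54y4
  subject to:
    y1 + 3y3 + 3y4 >= 5
    y2 + 2y3 + 3y4 >= 4
    y1, y2, y3, y4 >= 0

Solving the primal: x* = (4, 9).
  primal value c^T x* = 56.
Solving the dual: y* = (0, 0.6667, 1.6667, 0).
  dual value b^T y* = 56.
Strong duality: c^T x* = b^T y*. Confirmed.

56


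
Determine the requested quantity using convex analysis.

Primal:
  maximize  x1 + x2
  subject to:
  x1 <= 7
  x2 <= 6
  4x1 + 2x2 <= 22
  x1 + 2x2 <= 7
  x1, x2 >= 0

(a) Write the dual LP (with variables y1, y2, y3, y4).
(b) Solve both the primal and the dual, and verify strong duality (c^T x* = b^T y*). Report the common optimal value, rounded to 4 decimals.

The standard primal-dual pair for 'max c^T x s.t. A x <= b, x >= 0' is:
  Dual:  min b^T y  s.t.  A^T y >= c,  y >= 0.

So the dual LP is:
  minimize  7y1 + 6y2 + 22y3 + 7y4
  subject to:
    y1 + 4y3 + y4 >= 1
    y2 + 2y3 + 2y4 >= 1
    y1, y2, y3, y4 >= 0

Solving the primal: x* = (5, 1).
  primal value c^T x* = 6.
Solving the dual: y* = (0, 0, 0.1667, 0.3333).
  dual value b^T y* = 6.
Strong duality: c^T x* = b^T y*. Confirmed.

6


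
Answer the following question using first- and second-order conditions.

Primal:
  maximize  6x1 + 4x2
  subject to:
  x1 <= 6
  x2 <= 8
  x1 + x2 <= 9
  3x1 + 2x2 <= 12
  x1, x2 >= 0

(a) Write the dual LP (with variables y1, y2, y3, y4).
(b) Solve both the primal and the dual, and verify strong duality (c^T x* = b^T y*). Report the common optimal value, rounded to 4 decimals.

The standard primal-dual pair for 'max c^T x s.t. A x <= b, x >= 0' is:
  Dual:  min b^T y  s.t.  A^T y >= c,  y >= 0.

So the dual LP is:
  minimize  6y1 + 8y2 + 9y3 + 12y4
  subject to:
    y1 + y3 + 3y4 >= 6
    y2 + y3 + 2y4 >= 4
    y1, y2, y3, y4 >= 0

Solving the primal: x* = (4, 0).
  primal value c^T x* = 24.
Solving the dual: y* = (0, 0, 0, 2).
  dual value b^T y* = 24.
Strong duality: c^T x* = b^T y*. Confirmed.

24


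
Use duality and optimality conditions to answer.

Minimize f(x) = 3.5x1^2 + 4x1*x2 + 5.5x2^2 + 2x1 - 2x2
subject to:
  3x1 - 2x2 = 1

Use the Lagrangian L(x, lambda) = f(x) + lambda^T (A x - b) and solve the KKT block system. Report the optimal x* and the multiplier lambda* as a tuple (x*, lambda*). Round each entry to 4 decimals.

Form the Lagrangian:
  L(x, lambda) = (1/2) x^T Q x + c^T x + lambda^T (A x - b)
Stationarity (grad_x L = 0): Q x + c + A^T lambda = 0.
Primal feasibility: A x = b.

This gives the KKT block system:
  [ Q   A^T ] [ x     ]   [-c ]
  [ A    0  ] [ lambda ] = [ b ]

Solving the linear system:
  x*      = (0.2571, -0.1143)
  lambda* = (-1.1143)
  f(x*)   = 0.9286

x* = (0.2571, -0.1143), lambda* = (-1.1143)


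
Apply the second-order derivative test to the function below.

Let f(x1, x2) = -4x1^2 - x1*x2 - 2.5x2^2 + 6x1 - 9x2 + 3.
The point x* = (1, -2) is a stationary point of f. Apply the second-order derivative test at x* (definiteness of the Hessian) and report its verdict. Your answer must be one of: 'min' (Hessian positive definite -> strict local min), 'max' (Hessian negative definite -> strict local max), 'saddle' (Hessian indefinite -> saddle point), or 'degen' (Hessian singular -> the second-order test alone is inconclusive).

Compute the Hessian H = grad^2 f:
  H = [[-8, -1], [-1, -5]]
Verify stationarity: grad f(x*) = H x* + g = (0, 0).
Eigenvalues of H: -8.3028, -4.6972.
Both eigenvalues < 0, so H is negative definite -> x* is a strict local max.

max


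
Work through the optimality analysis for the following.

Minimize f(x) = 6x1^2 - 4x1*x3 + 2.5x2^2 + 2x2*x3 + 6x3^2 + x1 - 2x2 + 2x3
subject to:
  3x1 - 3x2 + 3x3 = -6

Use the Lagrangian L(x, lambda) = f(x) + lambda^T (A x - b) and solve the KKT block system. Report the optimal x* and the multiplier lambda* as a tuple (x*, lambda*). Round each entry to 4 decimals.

Form the Lagrangian:
  L(x, lambda) = (1/2) x^T Q x + c^T x + lambda^T (A x - b)
Stationarity (grad_x L = 0): Q x + c + A^T lambda = 0.
Primal feasibility: A x = b.

This gives the KKT block system:
  [ Q   A^T ] [ x     ]   [-c ]
  [ A    0  ] [ lambda ] = [ b ]

Solving the linear system:
  x*      = (-0.4224, 0.9713, -0.6063)
  lambda* = (0.5479)
  f(x*)   = -0.1451

x* = (-0.4224, 0.9713, -0.6063), lambda* = (0.5479)


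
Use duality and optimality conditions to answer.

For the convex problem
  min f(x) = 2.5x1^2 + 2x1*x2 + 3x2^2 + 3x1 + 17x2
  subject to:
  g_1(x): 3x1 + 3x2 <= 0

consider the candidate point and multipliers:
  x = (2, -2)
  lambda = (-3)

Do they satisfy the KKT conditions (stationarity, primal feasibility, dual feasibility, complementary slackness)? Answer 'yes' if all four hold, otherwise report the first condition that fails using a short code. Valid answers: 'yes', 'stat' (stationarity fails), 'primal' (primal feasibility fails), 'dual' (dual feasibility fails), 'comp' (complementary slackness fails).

Gradient of f: grad f(x) = Q x + c = (9, 9)
Constraint values g_i(x) = a_i^T x - b_i:
  g_1((2, -2)) = 0
Stationarity residual: grad f(x) + sum_i lambda_i a_i = (0, 0)
  -> stationarity OK
Primal feasibility (all g_i <= 0): OK
Dual feasibility (all lambda_i >= 0): FAILS
Complementary slackness (lambda_i * g_i(x) = 0 for all i): OK

Verdict: the first failing condition is dual_feasibility -> dual.

dual


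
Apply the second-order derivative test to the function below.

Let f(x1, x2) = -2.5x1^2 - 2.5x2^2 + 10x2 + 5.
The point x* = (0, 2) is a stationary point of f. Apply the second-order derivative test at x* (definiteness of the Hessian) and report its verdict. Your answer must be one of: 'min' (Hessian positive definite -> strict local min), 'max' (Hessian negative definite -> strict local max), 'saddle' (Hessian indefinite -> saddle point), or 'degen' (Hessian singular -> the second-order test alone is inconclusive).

Compute the Hessian H = grad^2 f:
  H = [[-5, 0], [0, -5]]
Verify stationarity: grad f(x*) = H x* + g = (0, 0).
Eigenvalues of H: -5, -5.
Both eigenvalues < 0, so H is negative definite -> x* is a strict local max.

max


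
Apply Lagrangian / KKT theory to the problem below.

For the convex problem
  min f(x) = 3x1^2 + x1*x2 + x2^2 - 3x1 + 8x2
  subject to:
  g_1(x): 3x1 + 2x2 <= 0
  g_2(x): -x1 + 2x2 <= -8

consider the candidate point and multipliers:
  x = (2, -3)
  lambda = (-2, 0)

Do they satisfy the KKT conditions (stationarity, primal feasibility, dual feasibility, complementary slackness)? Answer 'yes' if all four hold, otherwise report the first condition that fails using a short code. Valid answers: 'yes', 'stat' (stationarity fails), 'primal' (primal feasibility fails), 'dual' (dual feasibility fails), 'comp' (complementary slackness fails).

Gradient of f: grad f(x) = Q x + c = (6, 4)
Constraint values g_i(x) = a_i^T x - b_i:
  g_1((2, -3)) = 0
  g_2((2, -3)) = 0
Stationarity residual: grad f(x) + sum_i lambda_i a_i = (0, 0)
  -> stationarity OK
Primal feasibility (all g_i <= 0): OK
Dual feasibility (all lambda_i >= 0): FAILS
Complementary slackness (lambda_i * g_i(x) = 0 for all i): OK

Verdict: the first failing condition is dual_feasibility -> dual.

dual


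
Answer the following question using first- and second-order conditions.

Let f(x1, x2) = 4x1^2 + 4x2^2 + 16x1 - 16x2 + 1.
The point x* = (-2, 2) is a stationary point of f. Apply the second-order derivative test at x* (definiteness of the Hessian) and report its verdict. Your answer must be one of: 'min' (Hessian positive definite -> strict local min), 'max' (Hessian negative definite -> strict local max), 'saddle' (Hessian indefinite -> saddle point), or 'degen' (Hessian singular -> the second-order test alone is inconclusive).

Compute the Hessian H = grad^2 f:
  H = [[8, 0], [0, 8]]
Verify stationarity: grad f(x*) = H x* + g = (0, 0).
Eigenvalues of H: 8, 8.
Both eigenvalues > 0, so H is positive definite -> x* is a strict local min.

min


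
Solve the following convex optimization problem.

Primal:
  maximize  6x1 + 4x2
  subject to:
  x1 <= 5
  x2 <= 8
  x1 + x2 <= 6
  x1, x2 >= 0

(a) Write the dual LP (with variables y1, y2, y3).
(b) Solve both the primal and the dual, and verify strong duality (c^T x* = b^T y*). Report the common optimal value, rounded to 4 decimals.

The standard primal-dual pair for 'max c^T x s.t. A x <= b, x >= 0' is:
  Dual:  min b^T y  s.t.  A^T y >= c,  y >= 0.

So the dual LP is:
  minimize  5y1 + 8y2 + 6y3
  subject to:
    y1 + y3 >= 6
    y2 + y3 >= 4
    y1, y2, y3 >= 0

Solving the primal: x* = (5, 1).
  primal value c^T x* = 34.
Solving the dual: y* = (2, 0, 4).
  dual value b^T y* = 34.
Strong duality: c^T x* = b^T y*. Confirmed.

34


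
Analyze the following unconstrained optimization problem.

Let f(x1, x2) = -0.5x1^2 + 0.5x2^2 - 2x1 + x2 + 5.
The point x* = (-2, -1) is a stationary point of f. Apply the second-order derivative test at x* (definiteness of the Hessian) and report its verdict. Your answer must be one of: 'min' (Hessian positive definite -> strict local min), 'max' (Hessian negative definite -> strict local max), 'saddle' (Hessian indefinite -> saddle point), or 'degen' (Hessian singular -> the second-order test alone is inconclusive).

Compute the Hessian H = grad^2 f:
  H = [[-1, 0], [0, 1]]
Verify stationarity: grad f(x*) = H x* + g = (0, 0).
Eigenvalues of H: -1, 1.
Eigenvalues have mixed signs, so H is indefinite -> x* is a saddle point.

saddle


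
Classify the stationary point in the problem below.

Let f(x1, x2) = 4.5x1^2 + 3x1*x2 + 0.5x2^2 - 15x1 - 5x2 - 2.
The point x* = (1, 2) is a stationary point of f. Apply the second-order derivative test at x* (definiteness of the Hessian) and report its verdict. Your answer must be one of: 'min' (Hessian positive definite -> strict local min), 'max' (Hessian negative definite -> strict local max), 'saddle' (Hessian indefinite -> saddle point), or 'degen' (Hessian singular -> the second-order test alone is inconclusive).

Compute the Hessian H = grad^2 f:
  H = [[9, 3], [3, 1]]
Verify stationarity: grad f(x*) = H x* + g = (0, 0).
Eigenvalues of H: 0, 10.
H has a zero eigenvalue (singular; positive semidefinite but not definite), so H is neither positive definite, negative definite, nor indefinite. The second-order test alone is inconclusive -> degen.
(Indeed, f is constant along the null direction of H through x*, so x* is not a strict local extremum.)

degen


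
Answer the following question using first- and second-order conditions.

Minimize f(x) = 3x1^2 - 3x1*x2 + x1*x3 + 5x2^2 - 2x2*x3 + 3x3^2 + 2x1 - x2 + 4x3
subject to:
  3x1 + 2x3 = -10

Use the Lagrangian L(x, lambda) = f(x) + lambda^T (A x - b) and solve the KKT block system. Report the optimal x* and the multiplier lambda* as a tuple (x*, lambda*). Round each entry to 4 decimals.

Form the Lagrangian:
  L(x, lambda) = (1/2) x^T Q x + c^T x + lambda^T (A x - b)
Stationarity (grad_x L = 0): Q x + c + A^T lambda = 0.
Primal feasibility: A x = b.

This gives the KKT block system:
  [ Q   A^T ] [ x     ]   [-c ]
  [ A    0  ] [ lambda ] = [ b ]

Solving the linear system:
  x*      = (-2.1818, -0.9, -1.7273)
  lambda* = (3.3727)
  f(x*)   = 11.6773

x* = (-2.1818, -0.9, -1.7273), lambda* = (3.3727)


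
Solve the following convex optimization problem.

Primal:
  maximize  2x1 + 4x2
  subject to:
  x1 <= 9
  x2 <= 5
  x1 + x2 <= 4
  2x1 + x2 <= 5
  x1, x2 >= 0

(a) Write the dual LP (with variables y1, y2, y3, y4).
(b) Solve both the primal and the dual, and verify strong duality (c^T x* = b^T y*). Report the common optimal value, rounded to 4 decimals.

The standard primal-dual pair for 'max c^T x s.t. A x <= b, x >= 0' is:
  Dual:  min b^T y  s.t.  A^T y >= c,  y >= 0.

So the dual LP is:
  minimize  9y1 + 5y2 + 4y3 + 5y4
  subject to:
    y1 + y3 + 2y4 >= 2
    y2 + y3 + y4 >= 4
    y1, y2, y3, y4 >= 0

Solving the primal: x* = (0, 4).
  primal value c^T x* = 16.
Solving the dual: y* = (0, 0, 4, 0).
  dual value b^T y* = 16.
Strong duality: c^T x* = b^T y*. Confirmed.

16


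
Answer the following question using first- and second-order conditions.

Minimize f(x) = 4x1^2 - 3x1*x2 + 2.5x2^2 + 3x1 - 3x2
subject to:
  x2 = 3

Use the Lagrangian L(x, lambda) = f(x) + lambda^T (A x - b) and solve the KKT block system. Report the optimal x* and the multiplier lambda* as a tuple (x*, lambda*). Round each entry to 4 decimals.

Form the Lagrangian:
  L(x, lambda) = (1/2) x^T Q x + c^T x + lambda^T (A x - b)
Stationarity (grad_x L = 0): Q x + c + A^T lambda = 0.
Primal feasibility: A x = b.

This gives the KKT block system:
  [ Q   A^T ] [ x     ]   [-c ]
  [ A    0  ] [ lambda ] = [ b ]

Solving the linear system:
  x*      = (0.75, 3)
  lambda* = (-9.75)
  f(x*)   = 11.25

x* = (0.75, 3), lambda* = (-9.75)


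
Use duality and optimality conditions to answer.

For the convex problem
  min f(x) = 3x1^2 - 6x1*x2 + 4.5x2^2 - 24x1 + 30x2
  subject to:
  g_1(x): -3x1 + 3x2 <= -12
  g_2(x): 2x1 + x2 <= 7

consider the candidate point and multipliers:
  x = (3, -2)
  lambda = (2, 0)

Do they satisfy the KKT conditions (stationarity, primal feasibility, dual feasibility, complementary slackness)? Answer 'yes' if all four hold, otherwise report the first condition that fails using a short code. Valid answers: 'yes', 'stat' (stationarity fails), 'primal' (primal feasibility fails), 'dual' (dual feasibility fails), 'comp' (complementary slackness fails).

Gradient of f: grad f(x) = Q x + c = (6, -6)
Constraint values g_i(x) = a_i^T x - b_i:
  g_1((3, -2)) = -3
  g_2((3, -2)) = -3
Stationarity residual: grad f(x) + sum_i lambda_i a_i = (0, 0)
  -> stationarity OK
Primal feasibility (all g_i <= 0): OK
Dual feasibility (all lambda_i >= 0): OK
Complementary slackness (lambda_i * g_i(x) = 0 for all i): FAILS

Verdict: the first failing condition is complementary_slackness -> comp.

comp


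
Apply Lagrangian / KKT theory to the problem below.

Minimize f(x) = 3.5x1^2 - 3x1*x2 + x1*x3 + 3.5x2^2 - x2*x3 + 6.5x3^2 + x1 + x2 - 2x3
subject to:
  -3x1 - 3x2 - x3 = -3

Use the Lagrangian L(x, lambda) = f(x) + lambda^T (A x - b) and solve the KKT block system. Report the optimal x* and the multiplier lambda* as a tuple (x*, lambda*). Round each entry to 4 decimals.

Form the Lagrangian:
  L(x, lambda) = (1/2) x^T Q x + c^T x + lambda^T (A x - b)
Stationarity (grad_x L = 0): Q x + c + A^T lambda = 0.
Primal feasibility: A x = b.

This gives the KKT block system:
  [ Q   A^T ] [ x     ]   [-c ]
  [ A    0  ] [ lambda ] = [ b ]

Solving the linear system:
  x*      = (0.4386, 0.4846, 0.2304)
  lambda* = (0.9488)
  f(x*)   = 1.6544

x* = (0.4386, 0.4846, 0.2304), lambda* = (0.9488)


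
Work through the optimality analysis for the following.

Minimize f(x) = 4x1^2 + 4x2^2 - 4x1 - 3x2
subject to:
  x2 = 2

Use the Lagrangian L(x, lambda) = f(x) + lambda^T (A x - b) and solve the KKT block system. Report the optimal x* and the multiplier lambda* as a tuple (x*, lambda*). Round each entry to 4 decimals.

Form the Lagrangian:
  L(x, lambda) = (1/2) x^T Q x + c^T x + lambda^T (A x - b)
Stationarity (grad_x L = 0): Q x + c + A^T lambda = 0.
Primal feasibility: A x = b.

This gives the KKT block system:
  [ Q   A^T ] [ x     ]   [-c ]
  [ A    0  ] [ lambda ] = [ b ]

Solving the linear system:
  x*      = (0.5, 2)
  lambda* = (-13)
  f(x*)   = 9

x* = (0.5, 2), lambda* = (-13)


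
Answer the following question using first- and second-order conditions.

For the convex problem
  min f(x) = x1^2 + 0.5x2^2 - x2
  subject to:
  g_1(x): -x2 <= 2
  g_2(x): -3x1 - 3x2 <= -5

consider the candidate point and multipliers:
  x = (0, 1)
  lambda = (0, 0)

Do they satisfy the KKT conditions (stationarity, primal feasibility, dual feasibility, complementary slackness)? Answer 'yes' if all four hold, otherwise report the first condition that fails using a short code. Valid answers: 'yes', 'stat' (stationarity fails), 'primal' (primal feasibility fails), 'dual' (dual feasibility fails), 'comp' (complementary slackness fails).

Gradient of f: grad f(x) = Q x + c = (0, 0)
Constraint values g_i(x) = a_i^T x - b_i:
  g_1((0, 1)) = -3
  g_2((0, 1)) = 2
Stationarity residual: grad f(x) + sum_i lambda_i a_i = (0, 0)
  -> stationarity OK
Primal feasibility (all g_i <= 0): FAILS
Dual feasibility (all lambda_i >= 0): OK
Complementary slackness (lambda_i * g_i(x) = 0 for all i): OK

Verdict: the first failing condition is primal_feasibility -> primal.

primal


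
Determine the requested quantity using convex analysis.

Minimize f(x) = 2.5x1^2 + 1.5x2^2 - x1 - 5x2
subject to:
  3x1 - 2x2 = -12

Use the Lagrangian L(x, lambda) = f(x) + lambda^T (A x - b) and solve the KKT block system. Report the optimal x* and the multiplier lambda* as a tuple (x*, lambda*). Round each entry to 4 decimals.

Form the Lagrangian:
  L(x, lambda) = (1/2) x^T Q x + c^T x + lambda^T (A x - b)
Stationarity (grad_x L = 0): Q x + c + A^T lambda = 0.
Primal feasibility: A x = b.

This gives the KKT block system:
  [ Q   A^T ] [ x     ]   [-c ]
  [ A    0  ] [ lambda ] = [ b ]

Solving the linear system:
  x*      = (-1.5745, 3.6383)
  lambda* = (2.9574)
  f(x*)   = 9.4362

x* = (-1.5745, 3.6383), lambda* = (2.9574)


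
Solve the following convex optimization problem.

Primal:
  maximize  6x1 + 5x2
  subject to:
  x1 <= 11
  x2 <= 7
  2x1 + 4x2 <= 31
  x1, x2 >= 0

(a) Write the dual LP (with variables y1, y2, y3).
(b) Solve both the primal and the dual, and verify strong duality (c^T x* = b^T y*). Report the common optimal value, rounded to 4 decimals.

The standard primal-dual pair for 'max c^T x s.t. A x <= b, x >= 0' is:
  Dual:  min b^T y  s.t.  A^T y >= c,  y >= 0.

So the dual LP is:
  minimize  11y1 + 7y2 + 31y3
  subject to:
    y1 + 2y3 >= 6
    y2 + 4y3 >= 5
    y1, y2, y3 >= 0

Solving the primal: x* = (11, 2.25).
  primal value c^T x* = 77.25.
Solving the dual: y* = (3.5, 0, 1.25).
  dual value b^T y* = 77.25.
Strong duality: c^T x* = b^T y*. Confirmed.

77.25


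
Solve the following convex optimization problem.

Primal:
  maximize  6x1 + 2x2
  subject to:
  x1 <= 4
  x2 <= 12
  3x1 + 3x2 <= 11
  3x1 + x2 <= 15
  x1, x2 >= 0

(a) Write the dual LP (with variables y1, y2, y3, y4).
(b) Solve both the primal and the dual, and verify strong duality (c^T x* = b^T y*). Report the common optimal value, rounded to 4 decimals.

The standard primal-dual pair for 'max c^T x s.t. A x <= b, x >= 0' is:
  Dual:  min b^T y  s.t.  A^T y >= c,  y >= 0.

So the dual LP is:
  minimize  4y1 + 12y2 + 11y3 + 15y4
  subject to:
    y1 + 3y3 + 3y4 >= 6
    y2 + 3y3 + y4 >= 2
    y1, y2, y3, y4 >= 0

Solving the primal: x* = (3.6667, 0).
  primal value c^T x* = 22.
Solving the dual: y* = (0, 0, 2, 0).
  dual value b^T y* = 22.
Strong duality: c^T x* = b^T y*. Confirmed.

22


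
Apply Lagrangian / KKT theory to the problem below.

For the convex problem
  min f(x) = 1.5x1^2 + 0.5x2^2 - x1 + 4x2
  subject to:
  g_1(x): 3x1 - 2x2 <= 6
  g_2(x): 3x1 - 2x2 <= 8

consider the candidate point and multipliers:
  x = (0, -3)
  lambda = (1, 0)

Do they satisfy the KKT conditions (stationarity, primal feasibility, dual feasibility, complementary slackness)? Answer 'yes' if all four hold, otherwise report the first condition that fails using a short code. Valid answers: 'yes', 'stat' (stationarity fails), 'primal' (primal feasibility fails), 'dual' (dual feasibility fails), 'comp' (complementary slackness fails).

Gradient of f: grad f(x) = Q x + c = (-1, 1)
Constraint values g_i(x) = a_i^T x - b_i:
  g_1((0, -3)) = 0
  g_2((0, -3)) = -2
Stationarity residual: grad f(x) + sum_i lambda_i a_i = (2, -1)
  -> stationarity FAILS
Primal feasibility (all g_i <= 0): OK
Dual feasibility (all lambda_i >= 0): OK
Complementary slackness (lambda_i * g_i(x) = 0 for all i): OK

Verdict: the first failing condition is stationarity -> stat.

stat


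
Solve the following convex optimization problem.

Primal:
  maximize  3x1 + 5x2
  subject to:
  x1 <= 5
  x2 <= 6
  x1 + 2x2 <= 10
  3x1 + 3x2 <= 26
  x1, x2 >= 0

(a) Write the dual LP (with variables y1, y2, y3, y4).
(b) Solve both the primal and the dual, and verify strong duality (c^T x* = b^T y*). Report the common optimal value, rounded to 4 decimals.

The standard primal-dual pair for 'max c^T x s.t. A x <= b, x >= 0' is:
  Dual:  min b^T y  s.t.  A^T y >= c,  y >= 0.

So the dual LP is:
  minimize  5y1 + 6y2 + 10y3 + 26y4
  subject to:
    y1 + y3 + 3y4 >= 3
    y2 + 2y3 + 3y4 >= 5
    y1, y2, y3, y4 >= 0

Solving the primal: x* = (5, 2.5).
  primal value c^T x* = 27.5.
Solving the dual: y* = (0.5, 0, 2.5, 0).
  dual value b^T y* = 27.5.
Strong duality: c^T x* = b^T y*. Confirmed.

27.5


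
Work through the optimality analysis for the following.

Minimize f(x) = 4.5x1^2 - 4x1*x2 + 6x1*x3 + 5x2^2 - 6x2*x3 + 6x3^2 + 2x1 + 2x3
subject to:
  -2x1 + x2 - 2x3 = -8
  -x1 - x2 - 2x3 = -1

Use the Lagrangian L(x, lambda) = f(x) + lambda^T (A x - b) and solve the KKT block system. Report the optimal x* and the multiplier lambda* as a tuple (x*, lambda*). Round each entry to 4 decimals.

Form the Lagrangian:
  L(x, lambda) = (1/2) x^T Q x + c^T x + lambda^T (A x - b)
Stationarity (grad_x L = 0): Q x + c + A^T lambda = 0.
Primal feasibility: A x = b.

This gives the KKT block system:
  [ Q   A^T ] [ x     ]   [-c ]
  [ A    0  ] [ lambda ] = [ b ]

Solving the linear system:
  x*      = (3.3077, -1.8462, -0.2308)
  lambda* = (22.6923, -7.6154)
  f(x*)   = 90.0385

x* = (3.3077, -1.8462, -0.2308), lambda* = (22.6923, -7.6154)


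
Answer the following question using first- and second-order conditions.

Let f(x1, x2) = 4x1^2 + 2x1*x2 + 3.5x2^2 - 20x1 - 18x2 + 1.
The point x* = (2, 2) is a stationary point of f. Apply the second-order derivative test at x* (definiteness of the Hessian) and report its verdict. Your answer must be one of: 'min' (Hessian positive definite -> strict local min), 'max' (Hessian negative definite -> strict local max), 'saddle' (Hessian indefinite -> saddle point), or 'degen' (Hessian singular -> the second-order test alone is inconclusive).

Compute the Hessian H = grad^2 f:
  H = [[8, 2], [2, 7]]
Verify stationarity: grad f(x*) = H x* + g = (0, 0).
Eigenvalues of H: 5.4384, 9.5616.
Both eigenvalues > 0, so H is positive definite -> x* is a strict local min.

min


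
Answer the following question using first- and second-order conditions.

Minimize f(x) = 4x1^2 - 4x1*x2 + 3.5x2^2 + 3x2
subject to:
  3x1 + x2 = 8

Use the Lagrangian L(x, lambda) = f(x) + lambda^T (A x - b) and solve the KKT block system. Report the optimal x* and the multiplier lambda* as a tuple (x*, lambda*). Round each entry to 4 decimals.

Form the Lagrangian:
  L(x, lambda) = (1/2) x^T Q x + c^T x + lambda^T (A x - b)
Stationarity (grad_x L = 0): Q x + c + A^T lambda = 0.
Primal feasibility: A x = b.

This gives the KKT block system:
  [ Q   A^T ] [ x     ]   [-c ]
  [ A    0  ] [ lambda ] = [ b ]

Solving the linear system:
  x*      = (2.2, 1.4)
  lambda* = (-4)
  f(x*)   = 18.1

x* = (2.2, 1.4), lambda* = (-4)


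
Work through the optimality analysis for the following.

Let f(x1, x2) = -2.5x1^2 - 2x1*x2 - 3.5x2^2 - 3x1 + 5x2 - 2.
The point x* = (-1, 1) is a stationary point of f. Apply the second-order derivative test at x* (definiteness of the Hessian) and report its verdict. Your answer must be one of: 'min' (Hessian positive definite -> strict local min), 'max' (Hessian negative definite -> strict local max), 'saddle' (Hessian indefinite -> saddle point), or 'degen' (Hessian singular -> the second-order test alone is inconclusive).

Compute the Hessian H = grad^2 f:
  H = [[-5, -2], [-2, -7]]
Verify stationarity: grad f(x*) = H x* + g = (0, 0).
Eigenvalues of H: -8.2361, -3.7639.
Both eigenvalues < 0, so H is negative definite -> x* is a strict local max.

max


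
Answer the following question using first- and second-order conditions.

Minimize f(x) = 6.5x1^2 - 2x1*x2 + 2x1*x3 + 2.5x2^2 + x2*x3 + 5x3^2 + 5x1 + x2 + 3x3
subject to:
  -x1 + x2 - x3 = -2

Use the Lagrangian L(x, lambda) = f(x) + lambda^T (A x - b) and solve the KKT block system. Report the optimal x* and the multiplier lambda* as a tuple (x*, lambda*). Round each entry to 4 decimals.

Form the Lagrangian:
  L(x, lambda) = (1/2) x^T Q x + c^T x + lambda^T (A x - b)
Stationarity (grad_x L = 0): Q x + c + A^T lambda = 0.
Primal feasibility: A x = b.

This gives the KKT block system:
  [ Q   A^T ] [ x     ]   [-c ]
  [ A    0  ] [ lambda ] = [ b ]

Solving the linear system:
  x*      = (-0.2376, -1.6832, 0.5545)
  lambda* = (6.3861)
  f(x*)   = 5.7822

x* = (-0.2376, -1.6832, 0.5545), lambda* = (6.3861)


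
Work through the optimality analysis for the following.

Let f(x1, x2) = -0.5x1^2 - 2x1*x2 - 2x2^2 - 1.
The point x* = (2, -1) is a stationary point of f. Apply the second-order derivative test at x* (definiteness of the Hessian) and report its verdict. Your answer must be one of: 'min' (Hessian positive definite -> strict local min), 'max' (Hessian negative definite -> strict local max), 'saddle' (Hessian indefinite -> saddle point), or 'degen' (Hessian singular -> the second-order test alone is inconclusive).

Compute the Hessian H = grad^2 f:
  H = [[-1, -2], [-2, -4]]
Verify stationarity: grad f(x*) = H x* + g = (0, 0).
Eigenvalues of H: -5, 0.
H has a zero eigenvalue (singular; negative semidefinite but not definite), so H is neither positive definite, negative definite, nor indefinite. The second-order test alone is inconclusive -> degen.
(Indeed, f is constant along the null direction of H through x*, so x* is not a strict local extremum.)

degen


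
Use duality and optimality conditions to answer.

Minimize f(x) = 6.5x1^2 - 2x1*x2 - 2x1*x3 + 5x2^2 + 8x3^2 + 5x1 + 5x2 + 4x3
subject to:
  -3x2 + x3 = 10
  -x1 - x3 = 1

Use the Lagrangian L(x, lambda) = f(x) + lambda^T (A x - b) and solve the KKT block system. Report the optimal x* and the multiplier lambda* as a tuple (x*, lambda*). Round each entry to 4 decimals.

Form the Lagrangian:
  L(x, lambda) = (1/2) x^T Q x + c^T x + lambda^T (A x - b)
Stationarity (grad_x L = 0): Q x + c + A^T lambda = 0.
Primal feasibility: A x = b.

This gives the KKT block system:
  [ Q   A^T ] [ x     ]   [-c ]
  [ A    0  ] [ lambda ] = [ b ]

Solving the linear system:
  x*      = (-1.0408, -3.3197, 0.0408)
  lambda* = (-8.7053, -1.9718)
  f(x*)   = 33.6928

x* = (-1.0408, -3.3197, 0.0408), lambda* = (-8.7053, -1.9718)


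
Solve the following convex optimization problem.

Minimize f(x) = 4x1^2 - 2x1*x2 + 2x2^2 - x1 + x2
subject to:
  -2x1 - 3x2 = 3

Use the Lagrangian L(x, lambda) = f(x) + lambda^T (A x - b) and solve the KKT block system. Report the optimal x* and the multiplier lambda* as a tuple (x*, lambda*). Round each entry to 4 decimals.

Form the Lagrangian:
  L(x, lambda) = (1/2) x^T Q x + c^T x + lambda^T (A x - b)
Stationarity (grad_x L = 0): Q x + c + A^T lambda = 0.
Primal feasibility: A x = b.

This gives the KKT block system:
  [ Q   A^T ] [ x     ]   [-c ]
  [ A    0  ] [ lambda ] = [ b ]

Solving the linear system:
  x*      = (-0.2411, -0.8393)
  lambda* = (-0.625)
  f(x*)   = 0.6384

x* = (-0.2411, -0.8393), lambda* = (-0.625)


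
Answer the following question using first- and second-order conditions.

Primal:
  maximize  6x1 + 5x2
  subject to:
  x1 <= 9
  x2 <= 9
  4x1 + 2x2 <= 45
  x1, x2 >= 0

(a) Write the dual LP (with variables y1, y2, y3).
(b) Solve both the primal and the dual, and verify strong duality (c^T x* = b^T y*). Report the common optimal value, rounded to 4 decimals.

The standard primal-dual pair for 'max c^T x s.t. A x <= b, x >= 0' is:
  Dual:  min b^T y  s.t.  A^T y >= c,  y >= 0.

So the dual LP is:
  minimize  9y1 + 9y2 + 45y3
  subject to:
    y1 + 4y3 >= 6
    y2 + 2y3 >= 5
    y1, y2, y3 >= 0

Solving the primal: x* = (6.75, 9).
  primal value c^T x* = 85.5.
Solving the dual: y* = (0, 2, 1.5).
  dual value b^T y* = 85.5.
Strong duality: c^T x* = b^T y*. Confirmed.

85.5


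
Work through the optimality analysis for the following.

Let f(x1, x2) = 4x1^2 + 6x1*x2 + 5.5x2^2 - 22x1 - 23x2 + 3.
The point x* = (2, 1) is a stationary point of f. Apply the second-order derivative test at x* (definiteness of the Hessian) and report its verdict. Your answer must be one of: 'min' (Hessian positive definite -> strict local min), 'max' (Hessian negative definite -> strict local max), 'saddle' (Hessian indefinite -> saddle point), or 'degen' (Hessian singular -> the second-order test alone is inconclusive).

Compute the Hessian H = grad^2 f:
  H = [[8, 6], [6, 11]]
Verify stationarity: grad f(x*) = H x* + g = (0, 0).
Eigenvalues of H: 3.3153, 15.6847.
Both eigenvalues > 0, so H is positive definite -> x* is a strict local min.

min


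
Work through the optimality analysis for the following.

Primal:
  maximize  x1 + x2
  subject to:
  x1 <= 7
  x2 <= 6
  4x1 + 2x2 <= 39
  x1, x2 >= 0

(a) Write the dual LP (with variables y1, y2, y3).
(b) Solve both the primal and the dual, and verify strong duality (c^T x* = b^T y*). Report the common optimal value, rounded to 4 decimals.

The standard primal-dual pair for 'max c^T x s.t. A x <= b, x >= 0' is:
  Dual:  min b^T y  s.t.  A^T y >= c,  y >= 0.

So the dual LP is:
  minimize  7y1 + 6y2 + 39y3
  subject to:
    y1 + 4y3 >= 1
    y2 + 2y3 >= 1
    y1, y2, y3 >= 0

Solving the primal: x* = (6.75, 6).
  primal value c^T x* = 12.75.
Solving the dual: y* = (0, 0.5, 0.25).
  dual value b^T y* = 12.75.
Strong duality: c^T x* = b^T y*. Confirmed.

12.75


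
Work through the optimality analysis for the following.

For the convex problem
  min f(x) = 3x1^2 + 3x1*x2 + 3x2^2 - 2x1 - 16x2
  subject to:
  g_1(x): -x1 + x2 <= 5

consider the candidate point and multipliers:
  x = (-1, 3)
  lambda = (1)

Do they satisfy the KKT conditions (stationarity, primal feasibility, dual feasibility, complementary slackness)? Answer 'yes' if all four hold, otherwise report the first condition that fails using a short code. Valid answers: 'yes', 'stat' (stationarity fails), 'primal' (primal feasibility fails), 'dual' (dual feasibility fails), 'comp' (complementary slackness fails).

Gradient of f: grad f(x) = Q x + c = (1, -1)
Constraint values g_i(x) = a_i^T x - b_i:
  g_1((-1, 3)) = -1
Stationarity residual: grad f(x) + sum_i lambda_i a_i = (0, 0)
  -> stationarity OK
Primal feasibility (all g_i <= 0): OK
Dual feasibility (all lambda_i >= 0): OK
Complementary slackness (lambda_i * g_i(x) = 0 for all i): FAILS

Verdict: the first failing condition is complementary_slackness -> comp.

comp


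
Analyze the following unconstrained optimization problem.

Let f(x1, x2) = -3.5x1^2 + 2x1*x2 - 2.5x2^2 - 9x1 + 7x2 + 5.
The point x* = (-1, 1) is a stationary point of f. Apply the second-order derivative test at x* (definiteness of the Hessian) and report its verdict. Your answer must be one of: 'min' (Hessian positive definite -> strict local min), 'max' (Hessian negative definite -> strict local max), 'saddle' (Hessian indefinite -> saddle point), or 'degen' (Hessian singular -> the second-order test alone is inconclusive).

Compute the Hessian H = grad^2 f:
  H = [[-7, 2], [2, -5]]
Verify stationarity: grad f(x*) = H x* + g = (0, 0).
Eigenvalues of H: -8.2361, -3.7639.
Both eigenvalues < 0, so H is negative definite -> x* is a strict local max.

max
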